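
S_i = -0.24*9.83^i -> [-0.24, -2.36, -23.19, -227.97, -2240.91]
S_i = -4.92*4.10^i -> [-4.92, -20.17, -82.71, -339.09, -1390.27]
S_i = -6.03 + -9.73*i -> [-6.03, -15.76, -25.49, -35.22, -44.95]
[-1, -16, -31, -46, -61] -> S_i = -1 + -15*i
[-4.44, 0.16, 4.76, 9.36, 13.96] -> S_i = -4.44 + 4.60*i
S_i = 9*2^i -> [9, 18, 36, 72, 144]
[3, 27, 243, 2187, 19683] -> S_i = 3*9^i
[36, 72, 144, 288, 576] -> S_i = 36*2^i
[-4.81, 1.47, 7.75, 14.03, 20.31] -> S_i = -4.81 + 6.28*i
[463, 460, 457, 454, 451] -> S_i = 463 + -3*i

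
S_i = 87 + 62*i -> [87, 149, 211, 273, 335]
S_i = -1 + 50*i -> [-1, 49, 99, 149, 199]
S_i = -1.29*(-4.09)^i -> [-1.29, 5.28, -21.58, 88.26, -360.98]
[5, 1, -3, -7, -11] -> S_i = 5 + -4*i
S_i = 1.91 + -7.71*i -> [1.91, -5.8, -13.51, -21.22, -28.93]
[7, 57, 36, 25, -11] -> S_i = Random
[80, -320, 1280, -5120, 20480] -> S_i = 80*-4^i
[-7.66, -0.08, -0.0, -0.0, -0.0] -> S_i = -7.66*0.01^i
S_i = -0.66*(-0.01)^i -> [-0.66, 0.01, -0.0, 0.0, -0.0]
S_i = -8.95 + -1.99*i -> [-8.95, -10.94, -12.93, -14.92, -16.91]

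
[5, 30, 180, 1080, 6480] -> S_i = 5*6^i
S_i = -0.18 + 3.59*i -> [-0.18, 3.41, 7.0, 10.59, 14.18]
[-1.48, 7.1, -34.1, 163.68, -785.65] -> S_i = -1.48*(-4.80)^i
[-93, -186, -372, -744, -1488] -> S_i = -93*2^i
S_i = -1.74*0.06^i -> [-1.74, -0.1, -0.01, -0.0, -0.0]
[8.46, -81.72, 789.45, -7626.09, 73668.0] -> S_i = 8.46*(-9.66)^i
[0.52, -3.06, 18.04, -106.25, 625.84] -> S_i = 0.52*(-5.89)^i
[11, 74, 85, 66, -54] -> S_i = Random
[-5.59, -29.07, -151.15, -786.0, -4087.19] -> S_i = -5.59*5.20^i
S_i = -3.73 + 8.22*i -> [-3.73, 4.49, 12.71, 20.93, 29.15]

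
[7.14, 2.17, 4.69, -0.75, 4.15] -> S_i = Random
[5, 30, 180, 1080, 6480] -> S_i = 5*6^i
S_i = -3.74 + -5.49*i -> [-3.74, -9.23, -14.72, -20.21, -25.7]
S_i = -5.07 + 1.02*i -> [-5.07, -4.05, -3.03, -2.01, -0.99]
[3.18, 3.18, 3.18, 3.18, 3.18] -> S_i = 3.18 + 0.00*i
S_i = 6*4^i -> [6, 24, 96, 384, 1536]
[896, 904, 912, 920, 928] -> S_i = 896 + 8*i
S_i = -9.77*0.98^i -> [-9.77, -9.57, -9.38, -9.2, -9.01]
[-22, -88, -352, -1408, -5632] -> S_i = -22*4^i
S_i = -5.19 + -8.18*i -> [-5.19, -13.37, -21.55, -29.73, -37.91]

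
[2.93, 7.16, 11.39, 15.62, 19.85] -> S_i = 2.93 + 4.23*i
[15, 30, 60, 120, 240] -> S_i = 15*2^i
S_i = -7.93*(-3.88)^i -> [-7.93, 30.77, -119.38, 463.2, -1797.22]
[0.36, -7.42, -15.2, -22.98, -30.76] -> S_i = 0.36 + -7.78*i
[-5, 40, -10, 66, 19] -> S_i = Random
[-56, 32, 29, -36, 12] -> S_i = Random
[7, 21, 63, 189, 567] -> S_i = 7*3^i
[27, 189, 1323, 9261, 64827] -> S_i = 27*7^i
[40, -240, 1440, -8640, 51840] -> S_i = 40*-6^i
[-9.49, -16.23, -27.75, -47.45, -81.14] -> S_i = -9.49*1.71^i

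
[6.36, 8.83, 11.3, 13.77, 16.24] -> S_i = 6.36 + 2.47*i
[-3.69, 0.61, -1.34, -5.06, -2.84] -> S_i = Random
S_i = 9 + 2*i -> [9, 11, 13, 15, 17]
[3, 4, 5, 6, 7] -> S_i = 3 + 1*i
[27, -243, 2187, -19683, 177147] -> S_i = 27*-9^i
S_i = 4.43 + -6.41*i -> [4.43, -1.98, -8.39, -14.8, -21.21]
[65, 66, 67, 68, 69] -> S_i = 65 + 1*i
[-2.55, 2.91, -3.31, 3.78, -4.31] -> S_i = -2.55*(-1.14)^i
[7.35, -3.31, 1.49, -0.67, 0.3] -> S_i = 7.35*(-0.45)^i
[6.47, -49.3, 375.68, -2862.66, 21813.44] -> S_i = 6.47*(-7.62)^i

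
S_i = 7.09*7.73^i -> [7.09, 54.81, 423.65, 3274.8, 25314.2]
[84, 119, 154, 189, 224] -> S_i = 84 + 35*i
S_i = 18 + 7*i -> [18, 25, 32, 39, 46]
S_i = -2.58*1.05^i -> [-2.58, -2.71, -2.84, -2.99, -3.14]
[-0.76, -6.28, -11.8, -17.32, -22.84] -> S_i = -0.76 + -5.52*i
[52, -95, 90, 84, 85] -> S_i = Random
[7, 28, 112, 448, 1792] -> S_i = 7*4^i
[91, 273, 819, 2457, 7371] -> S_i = 91*3^i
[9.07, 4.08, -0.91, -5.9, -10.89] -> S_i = 9.07 + -4.99*i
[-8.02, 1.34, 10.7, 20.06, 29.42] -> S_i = -8.02 + 9.36*i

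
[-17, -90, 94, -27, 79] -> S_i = Random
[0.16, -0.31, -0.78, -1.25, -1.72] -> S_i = 0.16 + -0.47*i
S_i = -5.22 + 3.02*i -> [-5.22, -2.2, 0.82, 3.84, 6.86]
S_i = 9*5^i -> [9, 45, 225, 1125, 5625]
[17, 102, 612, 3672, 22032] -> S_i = 17*6^i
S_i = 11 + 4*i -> [11, 15, 19, 23, 27]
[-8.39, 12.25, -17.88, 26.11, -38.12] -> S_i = -8.39*(-1.46)^i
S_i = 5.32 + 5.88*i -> [5.32, 11.2, 17.08, 22.96, 28.84]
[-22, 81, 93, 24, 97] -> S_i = Random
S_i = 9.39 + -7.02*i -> [9.39, 2.37, -4.65, -11.67, -18.69]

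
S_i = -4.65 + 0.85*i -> [-4.65, -3.8, -2.95, -2.1, -1.25]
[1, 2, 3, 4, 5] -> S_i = 1 + 1*i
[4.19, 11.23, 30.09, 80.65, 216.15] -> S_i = 4.19*2.68^i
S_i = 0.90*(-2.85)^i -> [0.9, -2.56, 7.31, -20.83, 59.38]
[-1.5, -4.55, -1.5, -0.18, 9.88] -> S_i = Random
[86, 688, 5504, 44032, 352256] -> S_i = 86*8^i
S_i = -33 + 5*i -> [-33, -28, -23, -18, -13]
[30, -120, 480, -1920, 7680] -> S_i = 30*-4^i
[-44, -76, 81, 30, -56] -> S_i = Random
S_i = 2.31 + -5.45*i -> [2.31, -3.14, -8.59, -14.04, -19.49]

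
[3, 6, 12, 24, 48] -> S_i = 3*2^i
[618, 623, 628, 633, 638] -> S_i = 618 + 5*i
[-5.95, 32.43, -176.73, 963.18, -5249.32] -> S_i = -5.95*(-5.45)^i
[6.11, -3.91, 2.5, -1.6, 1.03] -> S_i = 6.11*(-0.64)^i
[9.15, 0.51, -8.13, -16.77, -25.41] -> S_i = 9.15 + -8.64*i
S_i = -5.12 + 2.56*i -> [-5.12, -2.56, 0.0, 2.56, 5.12]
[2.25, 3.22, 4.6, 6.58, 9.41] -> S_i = 2.25*1.43^i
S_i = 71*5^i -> [71, 355, 1775, 8875, 44375]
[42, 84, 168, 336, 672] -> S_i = 42*2^i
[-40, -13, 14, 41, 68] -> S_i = -40 + 27*i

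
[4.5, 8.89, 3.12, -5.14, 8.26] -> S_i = Random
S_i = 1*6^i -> [1, 6, 36, 216, 1296]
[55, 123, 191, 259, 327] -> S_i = 55 + 68*i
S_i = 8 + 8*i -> [8, 16, 24, 32, 40]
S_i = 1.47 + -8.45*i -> [1.47, -6.98, -15.43, -23.88, -32.33]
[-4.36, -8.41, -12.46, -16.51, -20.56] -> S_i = -4.36 + -4.05*i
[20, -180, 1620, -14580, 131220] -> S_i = 20*-9^i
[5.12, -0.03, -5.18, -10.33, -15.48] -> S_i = 5.12 + -5.15*i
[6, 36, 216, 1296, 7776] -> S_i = 6*6^i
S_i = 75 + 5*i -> [75, 80, 85, 90, 95]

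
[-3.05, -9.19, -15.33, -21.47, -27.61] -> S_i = -3.05 + -6.14*i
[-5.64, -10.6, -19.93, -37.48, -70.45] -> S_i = -5.64*1.88^i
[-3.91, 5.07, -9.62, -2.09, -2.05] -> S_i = Random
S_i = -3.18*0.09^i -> [-3.18, -0.29, -0.03, -0.0, -0.0]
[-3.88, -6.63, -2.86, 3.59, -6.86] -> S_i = Random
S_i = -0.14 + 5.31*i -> [-0.14, 5.17, 10.48, 15.79, 21.1]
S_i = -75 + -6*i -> [-75, -81, -87, -93, -99]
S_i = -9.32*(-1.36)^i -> [-9.32, 12.68, -17.24, 23.44, -31.88]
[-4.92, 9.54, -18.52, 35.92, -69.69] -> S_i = -4.92*(-1.94)^i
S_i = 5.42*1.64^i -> [5.42, 8.89, 14.58, 23.91, 39.21]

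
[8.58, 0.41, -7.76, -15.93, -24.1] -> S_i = 8.58 + -8.17*i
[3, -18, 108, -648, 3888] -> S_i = 3*-6^i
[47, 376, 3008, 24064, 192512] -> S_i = 47*8^i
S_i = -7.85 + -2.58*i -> [-7.85, -10.43, -13.01, -15.59, -18.17]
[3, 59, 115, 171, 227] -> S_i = 3 + 56*i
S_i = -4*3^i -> [-4, -12, -36, -108, -324]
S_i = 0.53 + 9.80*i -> [0.53, 10.33, 20.13, 29.93, 39.73]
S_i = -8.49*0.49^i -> [-8.49, -4.16, -2.04, -1.0, -0.49]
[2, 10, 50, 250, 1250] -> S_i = 2*5^i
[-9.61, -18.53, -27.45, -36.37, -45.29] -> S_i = -9.61 + -8.92*i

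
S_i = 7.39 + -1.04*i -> [7.39, 6.35, 5.31, 4.27, 3.23]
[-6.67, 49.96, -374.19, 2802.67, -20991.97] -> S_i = -6.67*(-7.49)^i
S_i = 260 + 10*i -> [260, 270, 280, 290, 300]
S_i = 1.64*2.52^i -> [1.64, 4.13, 10.41, 26.24, 66.14]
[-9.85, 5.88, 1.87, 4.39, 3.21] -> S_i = Random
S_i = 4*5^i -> [4, 20, 100, 500, 2500]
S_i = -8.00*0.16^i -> [-8.0, -1.28, -0.2, -0.03, -0.01]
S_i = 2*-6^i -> [2, -12, 72, -432, 2592]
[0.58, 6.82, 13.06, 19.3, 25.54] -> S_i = 0.58 + 6.24*i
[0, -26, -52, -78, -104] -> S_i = 0 + -26*i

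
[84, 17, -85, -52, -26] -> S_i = Random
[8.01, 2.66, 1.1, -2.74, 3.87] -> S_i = Random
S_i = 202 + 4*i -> [202, 206, 210, 214, 218]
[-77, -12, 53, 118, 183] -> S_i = -77 + 65*i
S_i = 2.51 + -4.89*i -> [2.51, -2.38, -7.27, -12.16, -17.05]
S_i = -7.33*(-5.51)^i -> [-7.33, 40.39, -222.54, 1226.19, -6756.32]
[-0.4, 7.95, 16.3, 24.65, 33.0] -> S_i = -0.40 + 8.35*i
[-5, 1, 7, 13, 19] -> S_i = -5 + 6*i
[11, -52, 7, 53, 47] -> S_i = Random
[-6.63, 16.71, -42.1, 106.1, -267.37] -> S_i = -6.63*(-2.52)^i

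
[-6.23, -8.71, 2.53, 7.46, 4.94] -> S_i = Random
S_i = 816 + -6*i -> [816, 810, 804, 798, 792]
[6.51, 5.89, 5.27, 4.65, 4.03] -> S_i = 6.51 + -0.62*i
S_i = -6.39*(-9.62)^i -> [-6.39, 61.47, -591.36, 5688.87, -54726.94]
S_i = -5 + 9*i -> [-5, 4, 13, 22, 31]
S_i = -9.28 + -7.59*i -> [-9.28, -16.87, -24.46, -32.05, -39.64]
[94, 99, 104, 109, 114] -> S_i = 94 + 5*i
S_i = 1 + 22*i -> [1, 23, 45, 67, 89]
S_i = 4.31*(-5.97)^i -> [4.31, -25.73, 153.61, -917.07, 5474.88]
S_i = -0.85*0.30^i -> [-0.85, -0.26, -0.08, -0.02, -0.01]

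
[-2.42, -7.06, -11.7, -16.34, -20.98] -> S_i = -2.42 + -4.64*i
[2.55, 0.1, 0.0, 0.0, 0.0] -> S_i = 2.55*0.04^i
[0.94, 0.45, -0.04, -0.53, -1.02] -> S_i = 0.94 + -0.49*i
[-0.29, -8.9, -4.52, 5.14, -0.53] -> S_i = Random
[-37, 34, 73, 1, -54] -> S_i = Random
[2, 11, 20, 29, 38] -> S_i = 2 + 9*i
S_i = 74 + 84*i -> [74, 158, 242, 326, 410]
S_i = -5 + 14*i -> [-5, 9, 23, 37, 51]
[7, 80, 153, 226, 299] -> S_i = 7 + 73*i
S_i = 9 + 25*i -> [9, 34, 59, 84, 109]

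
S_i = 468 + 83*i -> [468, 551, 634, 717, 800]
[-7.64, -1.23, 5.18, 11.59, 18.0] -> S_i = -7.64 + 6.41*i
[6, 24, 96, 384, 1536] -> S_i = 6*4^i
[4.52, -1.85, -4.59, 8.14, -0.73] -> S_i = Random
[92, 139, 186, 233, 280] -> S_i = 92 + 47*i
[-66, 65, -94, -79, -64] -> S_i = Random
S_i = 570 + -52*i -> [570, 518, 466, 414, 362]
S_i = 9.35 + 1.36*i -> [9.35, 10.71, 12.07, 13.43, 14.79]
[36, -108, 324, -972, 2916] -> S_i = 36*-3^i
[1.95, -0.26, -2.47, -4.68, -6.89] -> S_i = 1.95 + -2.21*i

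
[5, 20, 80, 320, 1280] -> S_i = 5*4^i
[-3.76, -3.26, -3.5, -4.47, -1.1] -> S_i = Random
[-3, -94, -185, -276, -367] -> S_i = -3 + -91*i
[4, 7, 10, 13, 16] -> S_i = 4 + 3*i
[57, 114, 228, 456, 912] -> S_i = 57*2^i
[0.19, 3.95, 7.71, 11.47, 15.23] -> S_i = 0.19 + 3.76*i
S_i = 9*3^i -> [9, 27, 81, 243, 729]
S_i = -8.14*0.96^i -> [-8.14, -7.81, -7.5, -7.2, -6.91]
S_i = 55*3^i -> [55, 165, 495, 1485, 4455]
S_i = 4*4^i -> [4, 16, 64, 256, 1024]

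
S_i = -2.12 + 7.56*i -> [-2.12, 5.44, 13.0, 20.56, 28.12]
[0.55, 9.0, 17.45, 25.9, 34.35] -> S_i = 0.55 + 8.45*i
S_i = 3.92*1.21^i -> [3.92, 4.74, 5.74, 6.94, 8.4]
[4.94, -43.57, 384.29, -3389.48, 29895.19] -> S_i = 4.94*(-8.82)^i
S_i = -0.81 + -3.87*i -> [-0.81, -4.68, -8.55, -12.42, -16.29]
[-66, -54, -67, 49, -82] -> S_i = Random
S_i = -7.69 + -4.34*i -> [-7.69, -12.03, -16.37, -20.71, -25.05]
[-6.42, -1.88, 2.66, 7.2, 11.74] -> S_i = -6.42 + 4.54*i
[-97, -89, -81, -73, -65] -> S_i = -97 + 8*i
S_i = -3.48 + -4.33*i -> [-3.48, -7.81, -12.14, -16.47, -20.8]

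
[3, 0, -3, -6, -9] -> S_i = 3 + -3*i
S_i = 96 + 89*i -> [96, 185, 274, 363, 452]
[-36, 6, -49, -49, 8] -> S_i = Random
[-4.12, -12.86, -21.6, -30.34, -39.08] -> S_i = -4.12 + -8.74*i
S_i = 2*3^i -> [2, 6, 18, 54, 162]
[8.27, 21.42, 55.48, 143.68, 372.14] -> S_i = 8.27*2.59^i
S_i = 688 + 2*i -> [688, 690, 692, 694, 696]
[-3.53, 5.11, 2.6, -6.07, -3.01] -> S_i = Random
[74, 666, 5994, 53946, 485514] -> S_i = 74*9^i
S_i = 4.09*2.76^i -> [4.09, 11.29, 31.16, 85.99, 237.33]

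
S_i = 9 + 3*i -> [9, 12, 15, 18, 21]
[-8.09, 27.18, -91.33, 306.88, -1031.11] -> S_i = -8.09*(-3.36)^i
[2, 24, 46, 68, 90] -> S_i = 2 + 22*i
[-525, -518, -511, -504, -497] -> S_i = -525 + 7*i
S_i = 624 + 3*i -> [624, 627, 630, 633, 636]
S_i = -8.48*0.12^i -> [-8.48, -1.02, -0.12, -0.01, -0.0]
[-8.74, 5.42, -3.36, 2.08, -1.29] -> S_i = -8.74*(-0.62)^i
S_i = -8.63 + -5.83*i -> [-8.63, -14.46, -20.29, -26.12, -31.95]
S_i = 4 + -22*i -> [4, -18, -40, -62, -84]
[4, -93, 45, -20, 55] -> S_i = Random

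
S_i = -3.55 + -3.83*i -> [-3.55, -7.38, -11.21, -15.04, -18.87]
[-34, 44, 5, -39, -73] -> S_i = Random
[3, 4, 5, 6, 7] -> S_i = 3 + 1*i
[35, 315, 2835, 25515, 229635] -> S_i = 35*9^i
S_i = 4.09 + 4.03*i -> [4.09, 8.12, 12.15, 16.18, 20.21]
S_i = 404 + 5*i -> [404, 409, 414, 419, 424]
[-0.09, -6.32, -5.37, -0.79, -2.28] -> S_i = Random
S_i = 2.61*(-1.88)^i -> [2.61, -4.91, 9.22, -17.34, 32.6]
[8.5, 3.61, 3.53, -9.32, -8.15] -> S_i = Random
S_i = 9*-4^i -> [9, -36, 144, -576, 2304]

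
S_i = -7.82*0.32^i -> [-7.82, -2.5, -0.8, -0.26, -0.08]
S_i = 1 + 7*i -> [1, 8, 15, 22, 29]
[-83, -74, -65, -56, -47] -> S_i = -83 + 9*i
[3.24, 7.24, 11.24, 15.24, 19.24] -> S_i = 3.24 + 4.00*i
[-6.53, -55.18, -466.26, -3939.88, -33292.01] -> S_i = -6.53*8.45^i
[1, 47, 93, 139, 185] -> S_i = 1 + 46*i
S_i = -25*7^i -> [-25, -175, -1225, -8575, -60025]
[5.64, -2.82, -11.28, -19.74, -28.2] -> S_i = 5.64 + -8.46*i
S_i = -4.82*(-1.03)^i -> [-4.82, 4.96, -5.11, 5.27, -5.42]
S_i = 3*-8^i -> [3, -24, 192, -1536, 12288]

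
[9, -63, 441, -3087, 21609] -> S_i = 9*-7^i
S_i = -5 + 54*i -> [-5, 49, 103, 157, 211]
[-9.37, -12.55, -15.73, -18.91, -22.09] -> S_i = -9.37 + -3.18*i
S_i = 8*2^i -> [8, 16, 32, 64, 128]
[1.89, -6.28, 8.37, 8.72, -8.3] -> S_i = Random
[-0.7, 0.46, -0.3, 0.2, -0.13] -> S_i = -0.70*(-0.66)^i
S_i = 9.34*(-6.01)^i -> [9.34, -56.13, 337.36, -2027.54, 12185.54]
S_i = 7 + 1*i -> [7, 8, 9, 10, 11]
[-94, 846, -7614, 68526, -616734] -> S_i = -94*-9^i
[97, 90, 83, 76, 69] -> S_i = 97 + -7*i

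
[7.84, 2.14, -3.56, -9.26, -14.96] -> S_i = 7.84 + -5.70*i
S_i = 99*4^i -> [99, 396, 1584, 6336, 25344]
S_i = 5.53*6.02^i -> [5.53, 33.29, 200.41, 1206.46, 7262.92]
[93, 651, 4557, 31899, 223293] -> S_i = 93*7^i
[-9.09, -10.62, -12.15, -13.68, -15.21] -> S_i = -9.09 + -1.53*i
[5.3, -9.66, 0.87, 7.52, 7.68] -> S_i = Random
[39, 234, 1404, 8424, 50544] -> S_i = 39*6^i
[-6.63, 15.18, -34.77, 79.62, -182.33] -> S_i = -6.63*(-2.29)^i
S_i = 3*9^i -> [3, 27, 243, 2187, 19683]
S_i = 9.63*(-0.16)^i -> [9.63, -1.54, 0.25, -0.04, 0.01]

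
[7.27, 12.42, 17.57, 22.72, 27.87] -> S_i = 7.27 + 5.15*i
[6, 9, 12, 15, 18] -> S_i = 6 + 3*i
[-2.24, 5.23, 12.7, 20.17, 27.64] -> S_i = -2.24 + 7.47*i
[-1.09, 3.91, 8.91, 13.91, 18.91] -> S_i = -1.09 + 5.00*i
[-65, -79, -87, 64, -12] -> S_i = Random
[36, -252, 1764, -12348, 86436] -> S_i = 36*-7^i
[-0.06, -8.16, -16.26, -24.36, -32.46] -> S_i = -0.06 + -8.10*i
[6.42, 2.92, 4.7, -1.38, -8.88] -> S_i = Random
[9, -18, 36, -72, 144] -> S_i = 9*-2^i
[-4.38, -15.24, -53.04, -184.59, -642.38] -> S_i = -4.38*3.48^i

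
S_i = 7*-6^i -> [7, -42, 252, -1512, 9072]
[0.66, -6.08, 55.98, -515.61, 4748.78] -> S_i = 0.66*(-9.21)^i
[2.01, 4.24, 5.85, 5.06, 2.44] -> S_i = Random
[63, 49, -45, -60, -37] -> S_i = Random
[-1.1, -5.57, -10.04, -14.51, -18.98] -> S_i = -1.10 + -4.47*i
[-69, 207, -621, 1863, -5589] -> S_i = -69*-3^i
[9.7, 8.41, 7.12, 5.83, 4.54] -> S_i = 9.70 + -1.29*i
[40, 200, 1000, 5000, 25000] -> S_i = 40*5^i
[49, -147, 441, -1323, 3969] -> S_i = 49*-3^i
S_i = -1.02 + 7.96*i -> [-1.02, 6.94, 14.9, 22.86, 30.82]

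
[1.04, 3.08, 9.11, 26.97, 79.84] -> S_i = 1.04*2.96^i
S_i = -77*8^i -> [-77, -616, -4928, -39424, -315392]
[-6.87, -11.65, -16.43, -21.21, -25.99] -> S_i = -6.87 + -4.78*i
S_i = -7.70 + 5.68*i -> [-7.7, -2.02, 3.66, 9.34, 15.02]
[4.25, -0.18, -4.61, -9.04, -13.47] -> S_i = 4.25 + -4.43*i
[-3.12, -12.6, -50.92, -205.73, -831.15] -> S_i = -3.12*4.04^i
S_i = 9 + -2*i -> [9, 7, 5, 3, 1]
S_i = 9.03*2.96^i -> [9.03, 26.73, 79.12, 234.19, 693.19]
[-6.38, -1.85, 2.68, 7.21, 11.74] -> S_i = -6.38 + 4.53*i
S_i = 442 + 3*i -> [442, 445, 448, 451, 454]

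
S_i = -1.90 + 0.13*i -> [-1.9, -1.77, -1.64, -1.51, -1.38]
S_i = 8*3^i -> [8, 24, 72, 216, 648]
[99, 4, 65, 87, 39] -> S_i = Random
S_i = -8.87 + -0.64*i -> [-8.87, -9.51, -10.15, -10.79, -11.43]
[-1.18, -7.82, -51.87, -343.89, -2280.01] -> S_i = -1.18*6.63^i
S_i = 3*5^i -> [3, 15, 75, 375, 1875]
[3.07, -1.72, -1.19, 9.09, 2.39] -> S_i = Random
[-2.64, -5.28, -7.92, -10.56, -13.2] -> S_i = -2.64 + -2.64*i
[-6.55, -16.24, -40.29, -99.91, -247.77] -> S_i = -6.55*2.48^i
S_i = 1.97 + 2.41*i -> [1.97, 4.38, 6.79, 9.2, 11.61]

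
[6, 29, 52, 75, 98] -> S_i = 6 + 23*i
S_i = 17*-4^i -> [17, -68, 272, -1088, 4352]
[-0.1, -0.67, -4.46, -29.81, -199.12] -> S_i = -0.10*6.68^i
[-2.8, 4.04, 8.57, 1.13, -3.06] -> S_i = Random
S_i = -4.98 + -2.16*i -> [-4.98, -7.14, -9.3, -11.46, -13.62]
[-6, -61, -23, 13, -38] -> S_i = Random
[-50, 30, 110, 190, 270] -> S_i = -50 + 80*i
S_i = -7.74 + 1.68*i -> [-7.74, -6.06, -4.38, -2.7, -1.02]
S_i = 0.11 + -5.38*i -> [0.11, -5.27, -10.65, -16.03, -21.41]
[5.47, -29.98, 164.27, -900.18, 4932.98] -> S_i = 5.47*(-5.48)^i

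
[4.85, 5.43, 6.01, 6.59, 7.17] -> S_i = 4.85 + 0.58*i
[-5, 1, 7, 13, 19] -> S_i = -5 + 6*i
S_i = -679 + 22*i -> [-679, -657, -635, -613, -591]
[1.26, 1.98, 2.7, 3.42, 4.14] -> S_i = 1.26 + 0.72*i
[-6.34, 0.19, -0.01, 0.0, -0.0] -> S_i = -6.34*(-0.03)^i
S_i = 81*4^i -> [81, 324, 1296, 5184, 20736]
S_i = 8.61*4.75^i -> [8.61, 40.9, 194.26, 922.75, 4383.06]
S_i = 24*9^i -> [24, 216, 1944, 17496, 157464]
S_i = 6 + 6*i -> [6, 12, 18, 24, 30]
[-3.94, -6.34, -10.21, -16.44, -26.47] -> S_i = -3.94*1.61^i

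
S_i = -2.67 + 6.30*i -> [-2.67, 3.63, 9.93, 16.23, 22.53]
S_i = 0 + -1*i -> [0, -1, -2, -3, -4]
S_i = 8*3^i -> [8, 24, 72, 216, 648]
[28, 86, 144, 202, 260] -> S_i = 28 + 58*i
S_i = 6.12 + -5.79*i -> [6.12, 0.33, -5.46, -11.25, -17.04]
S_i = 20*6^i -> [20, 120, 720, 4320, 25920]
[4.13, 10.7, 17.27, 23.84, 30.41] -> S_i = 4.13 + 6.57*i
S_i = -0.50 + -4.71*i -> [-0.5, -5.21, -9.92, -14.63, -19.34]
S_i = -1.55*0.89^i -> [-1.55, -1.38, -1.23, -1.09, -0.97]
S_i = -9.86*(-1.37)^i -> [-9.86, 13.51, -18.51, 25.35, -34.73]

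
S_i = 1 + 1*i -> [1, 2, 3, 4, 5]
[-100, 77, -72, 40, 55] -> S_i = Random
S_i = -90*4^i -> [-90, -360, -1440, -5760, -23040]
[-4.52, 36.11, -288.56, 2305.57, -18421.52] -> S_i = -4.52*(-7.99)^i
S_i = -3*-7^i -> [-3, 21, -147, 1029, -7203]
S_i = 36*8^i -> [36, 288, 2304, 18432, 147456]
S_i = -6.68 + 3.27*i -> [-6.68, -3.41, -0.14, 3.13, 6.4]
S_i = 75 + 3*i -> [75, 78, 81, 84, 87]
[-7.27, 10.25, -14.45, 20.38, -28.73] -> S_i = -7.27*(-1.41)^i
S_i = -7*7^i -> [-7, -49, -343, -2401, -16807]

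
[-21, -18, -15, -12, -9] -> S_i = -21 + 3*i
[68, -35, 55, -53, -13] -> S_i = Random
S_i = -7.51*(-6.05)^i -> [-7.51, 45.44, -274.88, 1663.05, -10061.47]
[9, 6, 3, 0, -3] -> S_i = 9 + -3*i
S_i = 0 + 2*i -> [0, 2, 4, 6, 8]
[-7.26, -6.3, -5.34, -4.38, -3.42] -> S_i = -7.26 + 0.96*i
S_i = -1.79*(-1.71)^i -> [-1.79, 3.06, -5.23, 8.95, -15.31]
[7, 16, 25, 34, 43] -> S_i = 7 + 9*i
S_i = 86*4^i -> [86, 344, 1376, 5504, 22016]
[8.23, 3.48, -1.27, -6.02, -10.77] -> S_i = 8.23 + -4.75*i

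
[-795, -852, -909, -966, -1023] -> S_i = -795 + -57*i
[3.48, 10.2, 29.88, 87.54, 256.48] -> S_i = 3.48*2.93^i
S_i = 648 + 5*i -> [648, 653, 658, 663, 668]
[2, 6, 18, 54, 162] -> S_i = 2*3^i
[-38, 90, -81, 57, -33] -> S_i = Random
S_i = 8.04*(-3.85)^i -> [8.04, -30.95, 119.17, -458.82, 1766.44]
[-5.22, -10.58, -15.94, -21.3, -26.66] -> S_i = -5.22 + -5.36*i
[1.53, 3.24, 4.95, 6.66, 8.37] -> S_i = 1.53 + 1.71*i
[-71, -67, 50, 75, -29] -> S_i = Random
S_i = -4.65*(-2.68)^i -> [-4.65, 12.46, -33.4, 89.51, -239.88]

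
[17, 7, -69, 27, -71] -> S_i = Random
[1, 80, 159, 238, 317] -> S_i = 1 + 79*i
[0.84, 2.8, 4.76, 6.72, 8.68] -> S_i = 0.84 + 1.96*i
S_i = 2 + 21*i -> [2, 23, 44, 65, 86]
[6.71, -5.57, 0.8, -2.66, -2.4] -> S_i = Random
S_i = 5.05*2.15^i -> [5.05, 10.86, 23.34, 50.19, 107.91]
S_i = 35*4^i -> [35, 140, 560, 2240, 8960]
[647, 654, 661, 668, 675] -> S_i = 647 + 7*i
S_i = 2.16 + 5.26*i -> [2.16, 7.42, 12.68, 17.94, 23.2]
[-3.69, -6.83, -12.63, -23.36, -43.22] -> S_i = -3.69*1.85^i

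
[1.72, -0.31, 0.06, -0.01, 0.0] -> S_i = 1.72*(-0.18)^i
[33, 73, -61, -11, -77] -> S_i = Random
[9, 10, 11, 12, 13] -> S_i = 9 + 1*i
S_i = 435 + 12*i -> [435, 447, 459, 471, 483]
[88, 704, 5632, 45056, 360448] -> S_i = 88*8^i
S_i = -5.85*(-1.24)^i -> [-5.85, 7.25, -8.99, 11.15, -13.83]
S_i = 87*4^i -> [87, 348, 1392, 5568, 22272]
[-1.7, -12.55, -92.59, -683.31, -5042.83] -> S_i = -1.70*7.38^i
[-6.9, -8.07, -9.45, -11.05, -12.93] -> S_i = -6.90*1.17^i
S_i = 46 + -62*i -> [46, -16, -78, -140, -202]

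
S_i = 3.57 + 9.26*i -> [3.57, 12.83, 22.09, 31.35, 40.61]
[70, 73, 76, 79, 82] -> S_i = 70 + 3*i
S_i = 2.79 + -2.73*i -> [2.79, 0.06, -2.67, -5.4, -8.13]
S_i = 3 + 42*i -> [3, 45, 87, 129, 171]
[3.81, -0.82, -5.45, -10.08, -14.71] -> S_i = 3.81 + -4.63*i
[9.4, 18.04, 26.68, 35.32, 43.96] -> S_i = 9.40 + 8.64*i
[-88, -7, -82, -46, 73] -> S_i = Random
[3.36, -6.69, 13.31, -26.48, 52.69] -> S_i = 3.36*(-1.99)^i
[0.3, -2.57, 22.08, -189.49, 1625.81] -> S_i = 0.30*(-8.58)^i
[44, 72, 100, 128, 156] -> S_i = 44 + 28*i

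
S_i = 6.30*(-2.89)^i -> [6.3, -18.21, 52.62, -152.07, 439.47]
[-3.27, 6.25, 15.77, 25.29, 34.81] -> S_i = -3.27 + 9.52*i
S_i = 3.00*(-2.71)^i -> [3.0, -8.13, 22.03, -59.71, 161.81]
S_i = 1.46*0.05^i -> [1.46, 0.07, 0.0, 0.0, 0.0]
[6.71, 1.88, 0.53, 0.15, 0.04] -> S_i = 6.71*0.28^i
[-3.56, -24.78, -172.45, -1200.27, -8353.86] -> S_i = -3.56*6.96^i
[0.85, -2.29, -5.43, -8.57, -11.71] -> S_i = 0.85 + -3.14*i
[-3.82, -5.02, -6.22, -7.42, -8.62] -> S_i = -3.82 + -1.20*i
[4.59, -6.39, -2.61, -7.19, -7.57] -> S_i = Random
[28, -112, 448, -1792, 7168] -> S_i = 28*-4^i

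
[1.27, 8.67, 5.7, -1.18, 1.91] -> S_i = Random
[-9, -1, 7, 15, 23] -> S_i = -9 + 8*i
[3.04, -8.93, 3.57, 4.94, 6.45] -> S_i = Random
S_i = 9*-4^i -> [9, -36, 144, -576, 2304]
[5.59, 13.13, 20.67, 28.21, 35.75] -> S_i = 5.59 + 7.54*i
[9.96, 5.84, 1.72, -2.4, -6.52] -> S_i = 9.96 + -4.12*i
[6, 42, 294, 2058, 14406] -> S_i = 6*7^i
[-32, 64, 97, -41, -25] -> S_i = Random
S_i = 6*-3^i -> [6, -18, 54, -162, 486]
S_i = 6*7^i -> [6, 42, 294, 2058, 14406]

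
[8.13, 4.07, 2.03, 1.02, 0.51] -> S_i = 8.13*0.50^i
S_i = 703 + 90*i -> [703, 793, 883, 973, 1063]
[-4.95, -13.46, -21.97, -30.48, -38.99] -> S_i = -4.95 + -8.51*i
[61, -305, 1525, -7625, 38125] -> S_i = 61*-5^i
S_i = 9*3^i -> [9, 27, 81, 243, 729]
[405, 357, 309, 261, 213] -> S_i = 405 + -48*i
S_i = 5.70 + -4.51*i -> [5.7, 1.19, -3.32, -7.83, -12.34]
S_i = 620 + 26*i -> [620, 646, 672, 698, 724]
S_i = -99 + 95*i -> [-99, -4, 91, 186, 281]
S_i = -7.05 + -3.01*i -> [-7.05, -10.06, -13.07, -16.08, -19.09]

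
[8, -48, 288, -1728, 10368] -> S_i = 8*-6^i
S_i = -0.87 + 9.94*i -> [-0.87, 9.07, 19.01, 28.95, 38.89]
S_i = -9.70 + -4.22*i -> [-9.7, -13.92, -18.14, -22.36, -26.58]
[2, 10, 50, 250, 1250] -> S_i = 2*5^i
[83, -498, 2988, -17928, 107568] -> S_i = 83*-6^i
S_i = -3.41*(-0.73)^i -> [-3.41, 2.49, -1.82, 1.33, -0.97]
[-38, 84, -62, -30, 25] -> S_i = Random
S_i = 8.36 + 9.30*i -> [8.36, 17.66, 26.96, 36.26, 45.56]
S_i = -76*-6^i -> [-76, 456, -2736, 16416, -98496]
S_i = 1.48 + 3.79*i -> [1.48, 5.27, 9.06, 12.85, 16.64]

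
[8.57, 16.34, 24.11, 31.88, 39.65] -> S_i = 8.57 + 7.77*i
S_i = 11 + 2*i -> [11, 13, 15, 17, 19]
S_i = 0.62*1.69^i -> [0.62, 1.05, 1.77, 2.99, 5.06]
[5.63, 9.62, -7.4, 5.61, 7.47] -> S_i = Random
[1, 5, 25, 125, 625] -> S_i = 1*5^i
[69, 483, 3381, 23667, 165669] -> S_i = 69*7^i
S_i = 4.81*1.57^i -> [4.81, 7.55, 11.86, 18.61, 29.22]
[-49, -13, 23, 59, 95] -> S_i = -49 + 36*i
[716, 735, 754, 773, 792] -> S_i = 716 + 19*i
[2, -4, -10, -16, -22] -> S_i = 2 + -6*i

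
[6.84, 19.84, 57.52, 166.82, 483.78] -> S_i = 6.84*2.90^i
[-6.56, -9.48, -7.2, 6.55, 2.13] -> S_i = Random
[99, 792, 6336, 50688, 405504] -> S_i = 99*8^i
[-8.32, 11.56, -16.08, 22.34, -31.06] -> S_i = -8.32*(-1.39)^i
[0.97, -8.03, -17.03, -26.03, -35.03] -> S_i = 0.97 + -9.00*i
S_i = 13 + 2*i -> [13, 15, 17, 19, 21]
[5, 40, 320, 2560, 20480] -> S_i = 5*8^i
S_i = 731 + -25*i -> [731, 706, 681, 656, 631]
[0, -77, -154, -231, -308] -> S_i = 0 + -77*i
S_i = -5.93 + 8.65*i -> [-5.93, 2.72, 11.37, 20.02, 28.67]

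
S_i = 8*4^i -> [8, 32, 128, 512, 2048]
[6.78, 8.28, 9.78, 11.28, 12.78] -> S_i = 6.78 + 1.50*i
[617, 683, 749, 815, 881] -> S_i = 617 + 66*i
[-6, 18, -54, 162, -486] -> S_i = -6*-3^i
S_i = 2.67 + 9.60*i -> [2.67, 12.27, 21.87, 31.47, 41.07]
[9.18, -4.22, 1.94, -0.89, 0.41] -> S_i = 9.18*(-0.46)^i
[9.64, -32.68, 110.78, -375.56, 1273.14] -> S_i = 9.64*(-3.39)^i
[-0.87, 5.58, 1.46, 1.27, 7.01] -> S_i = Random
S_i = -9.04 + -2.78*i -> [-9.04, -11.82, -14.6, -17.38, -20.16]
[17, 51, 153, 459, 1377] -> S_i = 17*3^i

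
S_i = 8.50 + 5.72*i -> [8.5, 14.22, 19.94, 25.66, 31.38]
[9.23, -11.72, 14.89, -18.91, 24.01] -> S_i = 9.23*(-1.27)^i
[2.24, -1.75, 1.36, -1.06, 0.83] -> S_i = 2.24*(-0.78)^i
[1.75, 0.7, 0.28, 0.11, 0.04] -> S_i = 1.75*0.40^i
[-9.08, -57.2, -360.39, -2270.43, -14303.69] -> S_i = -9.08*6.30^i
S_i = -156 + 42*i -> [-156, -114, -72, -30, 12]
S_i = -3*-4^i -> [-3, 12, -48, 192, -768]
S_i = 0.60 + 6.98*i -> [0.6, 7.58, 14.56, 21.54, 28.52]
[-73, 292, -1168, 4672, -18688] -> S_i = -73*-4^i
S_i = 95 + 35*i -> [95, 130, 165, 200, 235]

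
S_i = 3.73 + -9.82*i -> [3.73, -6.09, -15.91, -25.73, -35.55]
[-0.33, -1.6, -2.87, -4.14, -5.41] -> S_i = -0.33 + -1.27*i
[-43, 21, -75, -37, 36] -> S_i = Random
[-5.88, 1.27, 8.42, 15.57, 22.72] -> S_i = -5.88 + 7.15*i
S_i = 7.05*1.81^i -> [7.05, 12.76, 23.1, 41.8, 75.67]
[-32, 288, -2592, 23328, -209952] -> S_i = -32*-9^i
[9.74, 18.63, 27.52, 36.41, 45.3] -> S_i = 9.74 + 8.89*i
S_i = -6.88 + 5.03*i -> [-6.88, -1.85, 3.18, 8.21, 13.24]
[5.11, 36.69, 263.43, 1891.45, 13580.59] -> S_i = 5.11*7.18^i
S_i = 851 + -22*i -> [851, 829, 807, 785, 763]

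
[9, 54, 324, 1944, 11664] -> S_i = 9*6^i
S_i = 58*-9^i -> [58, -522, 4698, -42282, 380538]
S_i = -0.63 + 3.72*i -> [-0.63, 3.09, 6.81, 10.53, 14.25]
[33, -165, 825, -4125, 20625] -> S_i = 33*-5^i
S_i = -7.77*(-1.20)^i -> [-7.77, 9.32, -11.19, 13.43, -16.11]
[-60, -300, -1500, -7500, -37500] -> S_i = -60*5^i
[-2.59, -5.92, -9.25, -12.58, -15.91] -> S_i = -2.59 + -3.33*i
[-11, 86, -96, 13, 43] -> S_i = Random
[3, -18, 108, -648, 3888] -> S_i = 3*-6^i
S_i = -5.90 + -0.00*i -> [-5.9, -5.9, -5.9, -5.9, -5.9]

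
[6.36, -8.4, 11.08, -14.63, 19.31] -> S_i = 6.36*(-1.32)^i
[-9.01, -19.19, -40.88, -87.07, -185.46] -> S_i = -9.01*2.13^i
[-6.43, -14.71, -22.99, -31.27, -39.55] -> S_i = -6.43 + -8.28*i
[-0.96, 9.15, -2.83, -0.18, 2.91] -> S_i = Random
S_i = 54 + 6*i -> [54, 60, 66, 72, 78]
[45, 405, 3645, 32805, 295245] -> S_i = 45*9^i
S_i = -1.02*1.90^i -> [-1.02, -1.94, -3.68, -7.0, -13.29]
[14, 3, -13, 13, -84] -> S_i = Random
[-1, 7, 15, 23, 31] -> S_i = -1 + 8*i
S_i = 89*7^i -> [89, 623, 4361, 30527, 213689]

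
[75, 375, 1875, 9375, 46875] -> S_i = 75*5^i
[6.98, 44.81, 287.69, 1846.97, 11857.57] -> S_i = 6.98*6.42^i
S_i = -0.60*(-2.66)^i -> [-0.6, 1.6, -4.25, 11.29, -30.04]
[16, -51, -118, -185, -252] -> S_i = 16 + -67*i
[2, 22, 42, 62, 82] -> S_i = 2 + 20*i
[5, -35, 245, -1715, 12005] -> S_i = 5*-7^i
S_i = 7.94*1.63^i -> [7.94, 12.94, 21.1, 34.39, 56.05]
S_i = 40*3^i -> [40, 120, 360, 1080, 3240]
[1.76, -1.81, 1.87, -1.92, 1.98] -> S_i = 1.76*(-1.03)^i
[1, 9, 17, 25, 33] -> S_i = 1 + 8*i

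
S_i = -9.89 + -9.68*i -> [-9.89, -19.57, -29.25, -38.93, -48.61]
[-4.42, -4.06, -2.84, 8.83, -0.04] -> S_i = Random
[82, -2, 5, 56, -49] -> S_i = Random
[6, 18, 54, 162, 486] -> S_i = 6*3^i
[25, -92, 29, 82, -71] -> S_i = Random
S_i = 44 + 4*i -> [44, 48, 52, 56, 60]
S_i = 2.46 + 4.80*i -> [2.46, 7.26, 12.06, 16.86, 21.66]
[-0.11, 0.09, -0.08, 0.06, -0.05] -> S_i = -0.11*(-0.83)^i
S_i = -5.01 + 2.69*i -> [-5.01, -2.32, 0.37, 3.06, 5.75]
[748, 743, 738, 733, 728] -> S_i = 748 + -5*i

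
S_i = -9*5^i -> [-9, -45, -225, -1125, -5625]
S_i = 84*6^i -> [84, 504, 3024, 18144, 108864]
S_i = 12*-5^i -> [12, -60, 300, -1500, 7500]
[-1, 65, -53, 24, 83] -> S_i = Random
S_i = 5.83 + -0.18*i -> [5.83, 5.65, 5.47, 5.29, 5.11]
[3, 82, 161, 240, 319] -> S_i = 3 + 79*i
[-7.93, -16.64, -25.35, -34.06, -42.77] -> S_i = -7.93 + -8.71*i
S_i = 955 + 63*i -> [955, 1018, 1081, 1144, 1207]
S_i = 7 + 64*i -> [7, 71, 135, 199, 263]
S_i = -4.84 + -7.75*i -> [-4.84, -12.59, -20.34, -28.09, -35.84]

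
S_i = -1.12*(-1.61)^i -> [-1.12, 1.8, -2.9, 4.67, -7.53]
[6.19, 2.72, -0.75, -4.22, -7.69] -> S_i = 6.19 + -3.47*i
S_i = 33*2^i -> [33, 66, 132, 264, 528]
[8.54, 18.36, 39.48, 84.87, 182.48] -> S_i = 8.54*2.15^i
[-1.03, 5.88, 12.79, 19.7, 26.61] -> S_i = -1.03 + 6.91*i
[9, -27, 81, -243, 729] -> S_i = 9*-3^i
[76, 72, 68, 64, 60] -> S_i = 76 + -4*i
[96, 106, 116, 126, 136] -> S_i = 96 + 10*i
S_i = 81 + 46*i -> [81, 127, 173, 219, 265]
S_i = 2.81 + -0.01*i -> [2.81, 2.8, 2.79, 2.78, 2.77]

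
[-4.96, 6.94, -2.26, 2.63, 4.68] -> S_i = Random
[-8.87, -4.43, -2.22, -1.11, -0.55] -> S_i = -8.87*0.50^i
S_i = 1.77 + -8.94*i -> [1.77, -7.17, -16.11, -25.05, -33.99]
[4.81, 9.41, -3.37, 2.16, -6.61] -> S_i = Random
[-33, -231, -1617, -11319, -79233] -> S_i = -33*7^i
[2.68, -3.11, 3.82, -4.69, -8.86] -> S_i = Random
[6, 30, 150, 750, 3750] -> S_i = 6*5^i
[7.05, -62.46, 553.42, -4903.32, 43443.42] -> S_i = 7.05*(-8.86)^i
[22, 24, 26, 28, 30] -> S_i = 22 + 2*i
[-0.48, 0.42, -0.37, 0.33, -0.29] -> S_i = -0.48*(-0.88)^i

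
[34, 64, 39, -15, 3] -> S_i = Random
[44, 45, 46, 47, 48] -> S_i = 44 + 1*i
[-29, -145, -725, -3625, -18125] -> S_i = -29*5^i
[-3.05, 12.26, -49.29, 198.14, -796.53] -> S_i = -3.05*(-4.02)^i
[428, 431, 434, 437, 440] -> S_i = 428 + 3*i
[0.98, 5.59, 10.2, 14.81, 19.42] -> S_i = 0.98 + 4.61*i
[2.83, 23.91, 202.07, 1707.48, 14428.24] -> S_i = 2.83*8.45^i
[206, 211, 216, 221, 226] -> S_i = 206 + 5*i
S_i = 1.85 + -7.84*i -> [1.85, -5.99, -13.83, -21.67, -29.51]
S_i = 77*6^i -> [77, 462, 2772, 16632, 99792]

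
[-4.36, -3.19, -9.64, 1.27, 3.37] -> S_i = Random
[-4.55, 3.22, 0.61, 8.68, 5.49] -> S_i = Random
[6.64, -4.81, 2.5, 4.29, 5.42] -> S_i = Random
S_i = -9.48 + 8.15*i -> [-9.48, -1.33, 6.82, 14.97, 23.12]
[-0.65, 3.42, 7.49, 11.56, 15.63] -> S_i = -0.65 + 4.07*i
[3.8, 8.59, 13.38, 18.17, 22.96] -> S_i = 3.80 + 4.79*i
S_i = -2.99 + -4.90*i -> [-2.99, -7.89, -12.79, -17.69, -22.59]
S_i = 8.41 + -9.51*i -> [8.41, -1.1, -10.61, -20.12, -29.63]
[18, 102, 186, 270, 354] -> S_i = 18 + 84*i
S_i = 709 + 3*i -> [709, 712, 715, 718, 721]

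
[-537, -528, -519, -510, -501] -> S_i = -537 + 9*i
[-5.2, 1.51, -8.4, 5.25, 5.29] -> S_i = Random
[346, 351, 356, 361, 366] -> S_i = 346 + 5*i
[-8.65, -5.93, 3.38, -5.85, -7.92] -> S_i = Random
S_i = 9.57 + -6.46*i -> [9.57, 3.11, -3.35, -9.81, -16.27]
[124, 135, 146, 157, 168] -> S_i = 124 + 11*i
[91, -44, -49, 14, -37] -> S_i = Random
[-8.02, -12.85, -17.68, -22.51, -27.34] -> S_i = -8.02 + -4.83*i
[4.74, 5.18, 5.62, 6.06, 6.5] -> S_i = 4.74 + 0.44*i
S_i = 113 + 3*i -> [113, 116, 119, 122, 125]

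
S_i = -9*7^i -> [-9, -63, -441, -3087, -21609]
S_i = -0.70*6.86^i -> [-0.7, -4.8, -32.94, -225.98, -1550.22]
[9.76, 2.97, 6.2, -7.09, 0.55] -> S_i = Random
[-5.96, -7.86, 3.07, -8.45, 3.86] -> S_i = Random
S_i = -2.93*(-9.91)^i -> [-2.93, 29.04, -287.75, 2851.6, -28259.35]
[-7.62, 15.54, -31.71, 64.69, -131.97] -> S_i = -7.62*(-2.04)^i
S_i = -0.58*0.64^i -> [-0.58, -0.37, -0.24, -0.15, -0.1]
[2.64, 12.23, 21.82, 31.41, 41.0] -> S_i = 2.64 + 9.59*i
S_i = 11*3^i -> [11, 33, 99, 297, 891]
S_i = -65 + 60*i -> [-65, -5, 55, 115, 175]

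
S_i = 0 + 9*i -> [0, 9, 18, 27, 36]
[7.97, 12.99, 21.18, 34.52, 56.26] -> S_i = 7.97*1.63^i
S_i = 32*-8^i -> [32, -256, 2048, -16384, 131072]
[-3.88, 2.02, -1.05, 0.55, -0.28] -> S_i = -3.88*(-0.52)^i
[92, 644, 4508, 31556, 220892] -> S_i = 92*7^i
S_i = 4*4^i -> [4, 16, 64, 256, 1024]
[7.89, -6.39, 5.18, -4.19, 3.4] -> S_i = 7.89*(-0.81)^i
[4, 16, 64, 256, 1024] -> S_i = 4*4^i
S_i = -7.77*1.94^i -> [-7.77, -15.07, -29.24, -56.73, -110.06]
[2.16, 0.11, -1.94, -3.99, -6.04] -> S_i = 2.16 + -2.05*i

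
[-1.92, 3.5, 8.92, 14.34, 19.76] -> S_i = -1.92 + 5.42*i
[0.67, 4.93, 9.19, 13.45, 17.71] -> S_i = 0.67 + 4.26*i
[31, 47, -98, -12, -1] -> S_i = Random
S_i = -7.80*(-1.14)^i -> [-7.8, 8.89, -10.14, 11.56, -13.17]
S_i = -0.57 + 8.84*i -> [-0.57, 8.27, 17.11, 25.95, 34.79]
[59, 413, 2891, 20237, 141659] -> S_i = 59*7^i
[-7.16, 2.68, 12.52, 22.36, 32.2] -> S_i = -7.16 + 9.84*i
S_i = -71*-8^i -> [-71, 568, -4544, 36352, -290816]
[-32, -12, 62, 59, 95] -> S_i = Random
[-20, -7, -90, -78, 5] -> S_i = Random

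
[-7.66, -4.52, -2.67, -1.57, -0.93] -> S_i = -7.66*0.59^i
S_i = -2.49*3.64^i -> [-2.49, -9.06, -32.99, -120.09, -437.12]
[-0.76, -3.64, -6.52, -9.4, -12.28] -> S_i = -0.76 + -2.88*i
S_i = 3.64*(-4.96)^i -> [3.64, -18.05, 89.55, -444.17, 2203.07]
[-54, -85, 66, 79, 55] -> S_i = Random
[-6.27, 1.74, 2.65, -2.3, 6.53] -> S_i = Random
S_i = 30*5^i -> [30, 150, 750, 3750, 18750]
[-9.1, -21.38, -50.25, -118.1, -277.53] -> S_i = -9.10*2.35^i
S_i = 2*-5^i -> [2, -10, 50, -250, 1250]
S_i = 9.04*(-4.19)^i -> [9.04, -37.88, 158.71, -664.98, 2786.28]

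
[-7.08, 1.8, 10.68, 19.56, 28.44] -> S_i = -7.08 + 8.88*i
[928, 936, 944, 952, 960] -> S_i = 928 + 8*i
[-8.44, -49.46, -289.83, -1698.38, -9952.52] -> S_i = -8.44*5.86^i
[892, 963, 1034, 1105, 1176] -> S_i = 892 + 71*i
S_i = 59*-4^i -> [59, -236, 944, -3776, 15104]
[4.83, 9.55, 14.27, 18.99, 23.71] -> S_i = 4.83 + 4.72*i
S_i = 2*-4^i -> [2, -8, 32, -128, 512]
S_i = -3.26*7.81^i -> [-3.26, -25.46, -198.85, -1553.0, -12128.91]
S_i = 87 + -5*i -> [87, 82, 77, 72, 67]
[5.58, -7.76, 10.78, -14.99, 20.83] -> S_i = 5.58*(-1.39)^i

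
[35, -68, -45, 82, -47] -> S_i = Random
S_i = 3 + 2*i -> [3, 5, 7, 9, 11]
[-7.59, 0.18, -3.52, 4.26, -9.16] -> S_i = Random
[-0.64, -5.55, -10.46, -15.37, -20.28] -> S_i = -0.64 + -4.91*i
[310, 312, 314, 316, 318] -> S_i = 310 + 2*i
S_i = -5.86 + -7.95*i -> [-5.86, -13.81, -21.76, -29.71, -37.66]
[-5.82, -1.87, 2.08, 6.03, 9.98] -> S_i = -5.82 + 3.95*i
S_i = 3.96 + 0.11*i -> [3.96, 4.07, 4.18, 4.29, 4.4]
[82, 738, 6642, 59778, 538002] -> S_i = 82*9^i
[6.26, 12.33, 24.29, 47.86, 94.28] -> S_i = 6.26*1.97^i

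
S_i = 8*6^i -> [8, 48, 288, 1728, 10368]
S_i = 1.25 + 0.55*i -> [1.25, 1.8, 2.35, 2.9, 3.45]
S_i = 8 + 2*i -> [8, 10, 12, 14, 16]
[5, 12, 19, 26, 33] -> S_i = 5 + 7*i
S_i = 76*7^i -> [76, 532, 3724, 26068, 182476]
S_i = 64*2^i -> [64, 128, 256, 512, 1024]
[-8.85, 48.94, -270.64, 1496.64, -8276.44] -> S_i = -8.85*(-5.53)^i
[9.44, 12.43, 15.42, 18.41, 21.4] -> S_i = 9.44 + 2.99*i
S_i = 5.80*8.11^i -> [5.8, 47.04, 381.48, 3093.79, 25090.62]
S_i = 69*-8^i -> [69, -552, 4416, -35328, 282624]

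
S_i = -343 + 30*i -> [-343, -313, -283, -253, -223]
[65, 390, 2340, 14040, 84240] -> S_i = 65*6^i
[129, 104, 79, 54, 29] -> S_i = 129 + -25*i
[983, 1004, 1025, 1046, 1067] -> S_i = 983 + 21*i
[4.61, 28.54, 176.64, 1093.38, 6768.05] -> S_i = 4.61*6.19^i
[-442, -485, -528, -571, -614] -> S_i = -442 + -43*i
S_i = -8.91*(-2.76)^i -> [-8.91, 24.59, -67.87, 187.33, -517.03]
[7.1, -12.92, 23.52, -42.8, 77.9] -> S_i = 7.10*(-1.82)^i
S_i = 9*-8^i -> [9, -72, 576, -4608, 36864]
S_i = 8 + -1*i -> [8, 7, 6, 5, 4]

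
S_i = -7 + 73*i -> [-7, 66, 139, 212, 285]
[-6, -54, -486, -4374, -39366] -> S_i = -6*9^i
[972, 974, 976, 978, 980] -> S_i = 972 + 2*i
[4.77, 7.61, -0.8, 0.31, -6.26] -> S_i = Random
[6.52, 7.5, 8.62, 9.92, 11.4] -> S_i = 6.52*1.15^i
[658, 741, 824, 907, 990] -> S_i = 658 + 83*i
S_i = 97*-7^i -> [97, -679, 4753, -33271, 232897]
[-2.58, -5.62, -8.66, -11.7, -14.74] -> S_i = -2.58 + -3.04*i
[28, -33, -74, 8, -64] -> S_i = Random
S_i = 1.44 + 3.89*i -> [1.44, 5.33, 9.22, 13.11, 17.0]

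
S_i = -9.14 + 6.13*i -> [-9.14, -3.01, 3.12, 9.25, 15.38]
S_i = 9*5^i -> [9, 45, 225, 1125, 5625]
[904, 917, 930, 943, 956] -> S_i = 904 + 13*i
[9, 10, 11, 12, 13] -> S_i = 9 + 1*i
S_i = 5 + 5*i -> [5, 10, 15, 20, 25]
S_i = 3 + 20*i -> [3, 23, 43, 63, 83]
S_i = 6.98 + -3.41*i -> [6.98, 3.57, 0.16, -3.25, -6.66]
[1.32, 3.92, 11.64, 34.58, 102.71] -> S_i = 1.32*2.97^i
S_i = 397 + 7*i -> [397, 404, 411, 418, 425]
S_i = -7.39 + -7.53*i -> [-7.39, -14.92, -22.45, -29.98, -37.51]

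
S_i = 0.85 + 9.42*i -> [0.85, 10.27, 19.69, 29.11, 38.53]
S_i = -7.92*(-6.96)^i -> [-7.92, 55.12, -383.66, 2670.26, -18584.98]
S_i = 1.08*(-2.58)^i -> [1.08, -2.79, 7.19, -18.55, 47.85]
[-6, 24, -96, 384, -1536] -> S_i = -6*-4^i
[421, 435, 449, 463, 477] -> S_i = 421 + 14*i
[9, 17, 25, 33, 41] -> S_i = 9 + 8*i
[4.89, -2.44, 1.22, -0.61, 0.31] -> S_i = 4.89*(-0.50)^i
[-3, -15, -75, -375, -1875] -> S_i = -3*5^i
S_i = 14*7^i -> [14, 98, 686, 4802, 33614]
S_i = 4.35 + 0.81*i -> [4.35, 5.16, 5.97, 6.78, 7.59]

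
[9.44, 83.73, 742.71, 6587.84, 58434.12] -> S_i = 9.44*8.87^i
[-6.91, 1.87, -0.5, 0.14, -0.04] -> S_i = -6.91*(-0.27)^i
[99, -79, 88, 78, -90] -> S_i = Random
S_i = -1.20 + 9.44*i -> [-1.2, 8.24, 17.68, 27.12, 36.56]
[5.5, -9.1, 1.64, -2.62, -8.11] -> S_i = Random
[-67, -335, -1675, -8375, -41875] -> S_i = -67*5^i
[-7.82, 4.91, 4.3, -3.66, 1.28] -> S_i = Random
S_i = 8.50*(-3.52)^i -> [8.5, -29.92, 105.32, -370.72, 1304.94]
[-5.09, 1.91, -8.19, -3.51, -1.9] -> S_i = Random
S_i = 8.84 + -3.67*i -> [8.84, 5.17, 1.5, -2.17, -5.84]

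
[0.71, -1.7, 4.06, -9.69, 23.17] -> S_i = 0.71*(-2.39)^i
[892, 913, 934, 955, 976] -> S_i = 892 + 21*i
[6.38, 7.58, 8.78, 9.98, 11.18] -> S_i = 6.38 + 1.20*i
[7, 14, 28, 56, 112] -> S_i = 7*2^i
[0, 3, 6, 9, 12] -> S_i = 0 + 3*i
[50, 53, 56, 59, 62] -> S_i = 50 + 3*i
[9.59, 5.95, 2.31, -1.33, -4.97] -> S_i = 9.59 + -3.64*i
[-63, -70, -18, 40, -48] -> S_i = Random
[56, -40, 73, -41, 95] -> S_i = Random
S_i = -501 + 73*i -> [-501, -428, -355, -282, -209]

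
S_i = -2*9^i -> [-2, -18, -162, -1458, -13122]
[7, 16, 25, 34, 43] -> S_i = 7 + 9*i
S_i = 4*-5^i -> [4, -20, 100, -500, 2500]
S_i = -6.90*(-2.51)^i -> [-6.9, 17.32, -43.47, 109.11, -273.87]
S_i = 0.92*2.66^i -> [0.92, 2.45, 6.51, 17.32, 46.06]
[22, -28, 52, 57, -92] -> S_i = Random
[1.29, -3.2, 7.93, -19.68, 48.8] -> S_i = 1.29*(-2.48)^i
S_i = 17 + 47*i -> [17, 64, 111, 158, 205]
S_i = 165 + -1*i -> [165, 164, 163, 162, 161]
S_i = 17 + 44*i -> [17, 61, 105, 149, 193]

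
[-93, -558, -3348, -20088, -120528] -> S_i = -93*6^i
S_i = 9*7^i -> [9, 63, 441, 3087, 21609]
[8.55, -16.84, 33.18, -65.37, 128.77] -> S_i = 8.55*(-1.97)^i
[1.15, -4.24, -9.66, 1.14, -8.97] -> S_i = Random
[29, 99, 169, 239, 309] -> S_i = 29 + 70*i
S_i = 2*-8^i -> [2, -16, 128, -1024, 8192]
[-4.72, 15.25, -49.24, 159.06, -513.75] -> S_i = -4.72*(-3.23)^i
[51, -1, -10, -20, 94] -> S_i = Random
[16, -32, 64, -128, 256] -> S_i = 16*-2^i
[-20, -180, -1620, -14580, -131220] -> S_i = -20*9^i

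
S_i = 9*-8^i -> [9, -72, 576, -4608, 36864]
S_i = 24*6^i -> [24, 144, 864, 5184, 31104]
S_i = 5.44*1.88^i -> [5.44, 10.23, 19.23, 36.15, 67.96]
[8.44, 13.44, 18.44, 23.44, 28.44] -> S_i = 8.44 + 5.00*i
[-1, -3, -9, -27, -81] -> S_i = -1*3^i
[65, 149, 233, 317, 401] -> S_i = 65 + 84*i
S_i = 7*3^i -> [7, 21, 63, 189, 567]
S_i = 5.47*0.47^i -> [5.47, 2.57, 1.21, 0.57, 0.27]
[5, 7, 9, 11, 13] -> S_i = 5 + 2*i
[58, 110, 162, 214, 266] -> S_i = 58 + 52*i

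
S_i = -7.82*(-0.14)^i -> [-7.82, 1.09, -0.15, 0.02, -0.0]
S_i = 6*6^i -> [6, 36, 216, 1296, 7776]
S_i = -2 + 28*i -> [-2, 26, 54, 82, 110]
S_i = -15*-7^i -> [-15, 105, -735, 5145, -36015]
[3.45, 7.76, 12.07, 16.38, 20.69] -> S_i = 3.45 + 4.31*i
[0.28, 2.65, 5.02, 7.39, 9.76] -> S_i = 0.28 + 2.37*i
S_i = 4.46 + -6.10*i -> [4.46, -1.64, -7.74, -13.84, -19.94]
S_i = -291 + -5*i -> [-291, -296, -301, -306, -311]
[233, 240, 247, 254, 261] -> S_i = 233 + 7*i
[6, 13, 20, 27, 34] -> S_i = 6 + 7*i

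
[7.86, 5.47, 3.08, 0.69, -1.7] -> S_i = 7.86 + -2.39*i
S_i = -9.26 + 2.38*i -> [-9.26, -6.88, -4.5, -2.12, 0.26]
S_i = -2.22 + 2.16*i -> [-2.22, -0.06, 2.1, 4.26, 6.42]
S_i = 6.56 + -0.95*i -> [6.56, 5.61, 4.66, 3.71, 2.76]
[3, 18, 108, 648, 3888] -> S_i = 3*6^i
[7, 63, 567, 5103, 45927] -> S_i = 7*9^i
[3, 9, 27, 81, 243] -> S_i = 3*3^i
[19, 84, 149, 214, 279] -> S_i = 19 + 65*i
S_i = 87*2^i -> [87, 174, 348, 696, 1392]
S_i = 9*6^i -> [9, 54, 324, 1944, 11664]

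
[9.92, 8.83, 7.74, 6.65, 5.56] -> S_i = 9.92 + -1.09*i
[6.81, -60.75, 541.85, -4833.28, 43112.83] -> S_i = 6.81*(-8.92)^i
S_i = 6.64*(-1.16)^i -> [6.64, -7.7, 8.93, -10.36, 12.02]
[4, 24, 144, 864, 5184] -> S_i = 4*6^i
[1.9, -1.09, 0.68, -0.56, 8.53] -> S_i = Random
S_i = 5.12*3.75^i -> [5.12, 19.2, 72.0, 270.0, 1012.5]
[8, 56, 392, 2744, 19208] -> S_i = 8*7^i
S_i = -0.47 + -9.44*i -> [-0.47, -9.91, -19.35, -28.79, -38.23]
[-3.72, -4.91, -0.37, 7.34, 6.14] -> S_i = Random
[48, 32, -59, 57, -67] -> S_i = Random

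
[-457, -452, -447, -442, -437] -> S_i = -457 + 5*i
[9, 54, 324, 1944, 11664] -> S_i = 9*6^i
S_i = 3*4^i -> [3, 12, 48, 192, 768]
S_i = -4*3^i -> [-4, -12, -36, -108, -324]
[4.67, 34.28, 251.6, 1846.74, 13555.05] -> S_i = 4.67*7.34^i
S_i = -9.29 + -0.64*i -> [-9.29, -9.93, -10.57, -11.21, -11.85]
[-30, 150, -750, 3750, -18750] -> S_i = -30*-5^i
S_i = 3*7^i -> [3, 21, 147, 1029, 7203]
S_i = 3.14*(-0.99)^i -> [3.14, -3.11, 3.08, -3.05, 3.02]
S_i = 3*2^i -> [3, 6, 12, 24, 48]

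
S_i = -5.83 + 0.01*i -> [-5.83, -5.82, -5.81, -5.8, -5.79]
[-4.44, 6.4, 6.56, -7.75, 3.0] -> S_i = Random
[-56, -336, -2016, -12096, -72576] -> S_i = -56*6^i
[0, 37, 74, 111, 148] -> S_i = 0 + 37*i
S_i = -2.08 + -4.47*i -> [-2.08, -6.55, -11.02, -15.49, -19.96]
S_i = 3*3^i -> [3, 9, 27, 81, 243]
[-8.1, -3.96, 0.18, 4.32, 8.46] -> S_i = -8.10 + 4.14*i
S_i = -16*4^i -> [-16, -64, -256, -1024, -4096]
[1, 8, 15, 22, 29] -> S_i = 1 + 7*i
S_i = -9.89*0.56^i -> [-9.89, -5.54, -3.1, -1.74, -0.97]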